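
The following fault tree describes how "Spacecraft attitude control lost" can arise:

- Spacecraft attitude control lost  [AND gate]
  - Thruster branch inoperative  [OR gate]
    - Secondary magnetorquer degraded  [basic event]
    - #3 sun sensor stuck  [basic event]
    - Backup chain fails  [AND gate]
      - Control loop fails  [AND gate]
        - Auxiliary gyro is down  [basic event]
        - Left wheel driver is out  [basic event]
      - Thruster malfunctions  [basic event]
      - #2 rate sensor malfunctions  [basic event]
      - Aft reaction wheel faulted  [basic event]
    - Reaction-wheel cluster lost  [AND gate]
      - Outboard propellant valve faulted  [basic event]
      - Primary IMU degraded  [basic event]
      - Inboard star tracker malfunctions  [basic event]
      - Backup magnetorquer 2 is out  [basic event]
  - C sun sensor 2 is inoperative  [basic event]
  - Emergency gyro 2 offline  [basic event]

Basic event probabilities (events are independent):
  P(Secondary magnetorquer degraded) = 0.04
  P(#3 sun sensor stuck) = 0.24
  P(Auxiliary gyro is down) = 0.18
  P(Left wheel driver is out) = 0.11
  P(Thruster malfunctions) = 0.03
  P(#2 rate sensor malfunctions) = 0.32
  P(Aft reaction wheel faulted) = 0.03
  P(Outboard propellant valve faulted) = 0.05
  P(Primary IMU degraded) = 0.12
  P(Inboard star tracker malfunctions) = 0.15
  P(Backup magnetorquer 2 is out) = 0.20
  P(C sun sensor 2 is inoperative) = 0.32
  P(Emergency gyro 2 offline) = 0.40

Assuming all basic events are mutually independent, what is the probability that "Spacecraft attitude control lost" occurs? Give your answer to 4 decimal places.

0.0346

P(Control loop fails) [AND] = 0.18 × 0.11 = 0.019800
P(Backup chain fails) [AND] = 0.019800 × 0.03 × 0.32 × 0.03 = 0.000006
P(Reaction-wheel cluster lost) [AND] = 0.05 × 0.12 × 0.15 × 0.20 = 0.000180
P(Thruster branch inoperative) [OR] = 1 − (1−0.04) × (1−0.24) × (1−0.000006) × (1−0.000180) = 0.270536
P(Spacecraft attitude control lost) [AND] = 0.270536 × 0.32 × 0.40 = 0.034629
Rounded to 4 decimal places: P(Spacecraft attitude control lost) ≈ 0.0346.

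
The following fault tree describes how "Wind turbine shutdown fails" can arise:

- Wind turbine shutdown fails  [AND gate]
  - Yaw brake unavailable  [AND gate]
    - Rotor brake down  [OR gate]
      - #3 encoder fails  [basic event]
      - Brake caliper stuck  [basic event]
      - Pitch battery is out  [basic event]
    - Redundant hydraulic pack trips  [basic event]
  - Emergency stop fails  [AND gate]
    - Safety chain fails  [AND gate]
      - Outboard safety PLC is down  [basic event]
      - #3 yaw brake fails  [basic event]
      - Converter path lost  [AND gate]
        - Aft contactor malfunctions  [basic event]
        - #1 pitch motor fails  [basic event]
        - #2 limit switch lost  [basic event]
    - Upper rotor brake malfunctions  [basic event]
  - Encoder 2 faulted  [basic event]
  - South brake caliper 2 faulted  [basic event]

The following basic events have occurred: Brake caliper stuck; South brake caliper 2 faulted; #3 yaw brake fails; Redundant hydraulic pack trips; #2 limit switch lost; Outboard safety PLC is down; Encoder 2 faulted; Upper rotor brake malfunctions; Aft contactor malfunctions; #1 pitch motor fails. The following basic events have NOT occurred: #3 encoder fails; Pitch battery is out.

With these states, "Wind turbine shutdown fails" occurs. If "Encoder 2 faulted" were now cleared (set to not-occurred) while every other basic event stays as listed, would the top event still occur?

No

Counterfactual: set "Encoder 2 faulted" to not occurred.
Rotor brake down [OR]: #3 encoder fails=not, Brake caliper stuck=occurs, Pitch battery is out=not → at least one input occurs → occurs.
Yaw brake unavailable [AND]: Rotor brake down=occurs, Redundant hydraulic pack trips=occurs → all inputs occur → occurs.
Converter path lost [AND]: Aft contactor malfunctions=occurs, #1 pitch motor fails=occurs, #2 limit switch lost=occurs → all inputs occur → occurs.
Safety chain fails [AND]: Outboard safety PLC is down=occurs, #3 yaw brake fails=occurs, Converter path lost=occurs → all inputs occur → occurs.
Emergency stop fails [AND]: Safety chain fails=occurs, Upper rotor brake malfunctions=occurs → all inputs occur → occurs.
Wind turbine shutdown fails [AND]: Yaw brake unavailable=occurs, Emergency stop fails=occurs, Encoder 2 faulted=not, South brake caliper 2 faulted=occurs → not all inputs occur → does not occur.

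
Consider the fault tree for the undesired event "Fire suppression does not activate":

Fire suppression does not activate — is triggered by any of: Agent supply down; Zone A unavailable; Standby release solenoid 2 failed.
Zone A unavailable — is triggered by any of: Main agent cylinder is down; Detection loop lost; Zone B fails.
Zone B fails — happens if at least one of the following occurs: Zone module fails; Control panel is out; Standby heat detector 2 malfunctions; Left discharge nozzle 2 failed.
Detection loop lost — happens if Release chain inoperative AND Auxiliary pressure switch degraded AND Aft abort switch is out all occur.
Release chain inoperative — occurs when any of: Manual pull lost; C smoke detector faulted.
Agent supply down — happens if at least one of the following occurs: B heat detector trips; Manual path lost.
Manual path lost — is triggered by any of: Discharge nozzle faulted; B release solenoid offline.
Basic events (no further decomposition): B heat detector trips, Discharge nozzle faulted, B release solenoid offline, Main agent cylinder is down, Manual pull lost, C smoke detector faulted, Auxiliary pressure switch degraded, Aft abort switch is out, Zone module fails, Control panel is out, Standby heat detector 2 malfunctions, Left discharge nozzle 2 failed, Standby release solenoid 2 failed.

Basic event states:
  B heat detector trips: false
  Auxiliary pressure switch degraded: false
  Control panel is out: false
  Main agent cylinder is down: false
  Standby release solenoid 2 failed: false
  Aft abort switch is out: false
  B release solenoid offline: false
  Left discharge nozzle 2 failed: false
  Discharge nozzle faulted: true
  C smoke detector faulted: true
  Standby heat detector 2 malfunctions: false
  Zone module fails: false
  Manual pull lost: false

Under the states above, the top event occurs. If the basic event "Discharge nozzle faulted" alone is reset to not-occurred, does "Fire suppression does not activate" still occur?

Counterfactual: set "Discharge nozzle faulted" to not occurred.
Manual path lost [OR]: Discharge nozzle faulted=not, B release solenoid offline=not → no input occurs → does not occur.
Agent supply down [OR]: B heat detector trips=not, Manual path lost=not → no input occurs → does not occur.
Release chain inoperative [OR]: Manual pull lost=not, C smoke detector faulted=occurs → at least one input occurs → occurs.
Detection loop lost [AND]: Release chain inoperative=occurs, Auxiliary pressure switch degraded=not, Aft abort switch is out=not → not all inputs occur → does not occur.
Zone B fails [OR]: Zone module fails=not, Control panel is out=not, Standby heat detector 2 malfunctions=not, Left discharge nozzle 2 failed=not → no input occurs → does not occur.
Zone A unavailable [OR]: Main agent cylinder is down=not, Detection loop lost=not, Zone B fails=not → no input occurs → does not occur.
Fire suppression does not activate [OR]: Agent supply down=not, Zone A unavailable=not, Standby release solenoid 2 failed=not → no input occurs → does not occur.

No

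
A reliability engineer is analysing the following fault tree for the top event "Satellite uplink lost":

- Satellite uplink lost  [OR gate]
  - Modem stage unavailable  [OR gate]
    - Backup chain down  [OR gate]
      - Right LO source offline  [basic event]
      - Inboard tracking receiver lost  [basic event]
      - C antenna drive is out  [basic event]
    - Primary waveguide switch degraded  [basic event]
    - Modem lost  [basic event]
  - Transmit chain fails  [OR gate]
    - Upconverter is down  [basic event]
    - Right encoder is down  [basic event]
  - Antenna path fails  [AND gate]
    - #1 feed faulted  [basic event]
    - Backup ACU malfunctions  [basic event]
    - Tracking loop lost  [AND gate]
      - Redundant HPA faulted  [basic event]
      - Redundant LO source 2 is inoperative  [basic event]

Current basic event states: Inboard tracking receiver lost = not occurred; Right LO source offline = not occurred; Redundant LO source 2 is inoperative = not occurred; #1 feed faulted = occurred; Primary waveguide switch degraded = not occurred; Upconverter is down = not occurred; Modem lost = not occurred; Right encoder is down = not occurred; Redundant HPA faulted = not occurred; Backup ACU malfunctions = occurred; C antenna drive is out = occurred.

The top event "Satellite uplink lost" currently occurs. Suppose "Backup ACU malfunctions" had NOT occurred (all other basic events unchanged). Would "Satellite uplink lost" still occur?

Yes

Counterfactual: set "Backup ACU malfunctions" to not occurred.
Backup chain down [OR]: Right LO source offline=not, Inboard tracking receiver lost=not, C antenna drive is out=occurs → at least one input occurs → occurs.
Modem stage unavailable [OR]: Backup chain down=occurs, Primary waveguide switch degraded=not, Modem lost=not → at least one input occurs → occurs.
Transmit chain fails [OR]: Upconverter is down=not, Right encoder is down=not → no input occurs → does not occur.
Tracking loop lost [AND]: Redundant HPA faulted=not, Redundant LO source 2 is inoperative=not → not all inputs occur → does not occur.
Antenna path fails [AND]: #1 feed faulted=occurs, Backup ACU malfunctions=not, Tracking loop lost=not → not all inputs occur → does not occur.
Satellite uplink lost [OR]: Modem stage unavailable=occurs, Transmit chain fails=not, Antenna path fails=not → at least one input occurs → occurs.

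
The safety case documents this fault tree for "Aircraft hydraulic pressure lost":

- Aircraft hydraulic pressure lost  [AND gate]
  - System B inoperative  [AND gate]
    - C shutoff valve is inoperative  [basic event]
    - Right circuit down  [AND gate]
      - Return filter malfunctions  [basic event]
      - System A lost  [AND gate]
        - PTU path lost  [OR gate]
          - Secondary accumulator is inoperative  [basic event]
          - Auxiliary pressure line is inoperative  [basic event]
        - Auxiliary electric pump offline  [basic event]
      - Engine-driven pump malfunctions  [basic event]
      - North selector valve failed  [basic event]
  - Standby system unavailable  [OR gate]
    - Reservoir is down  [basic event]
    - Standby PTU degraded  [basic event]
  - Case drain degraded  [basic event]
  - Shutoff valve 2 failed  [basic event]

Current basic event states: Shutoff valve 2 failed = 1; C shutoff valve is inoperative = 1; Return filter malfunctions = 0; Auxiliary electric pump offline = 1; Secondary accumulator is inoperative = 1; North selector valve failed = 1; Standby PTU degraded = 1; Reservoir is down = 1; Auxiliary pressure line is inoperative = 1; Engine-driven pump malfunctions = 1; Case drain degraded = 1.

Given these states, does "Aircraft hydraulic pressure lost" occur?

No

PTU path lost [OR]: Secondary accumulator is inoperative=occurs, Auxiliary pressure line is inoperative=occurs → at least one input occurs → occurs.
System A lost [AND]: PTU path lost=occurs, Auxiliary electric pump offline=occurs → all inputs occur → occurs.
Right circuit down [AND]: Return filter malfunctions=not, System A lost=occurs, Engine-driven pump malfunctions=occurs, North selector valve failed=occurs → not all inputs occur → does not occur.
System B inoperative [AND]: C shutoff valve is inoperative=occurs, Right circuit down=not → not all inputs occur → does not occur.
Standby system unavailable [OR]: Reservoir is down=occurs, Standby PTU degraded=occurs → at least one input occurs → occurs.
Aircraft hydraulic pressure lost [AND]: System B inoperative=not, Standby system unavailable=occurs, Case drain degraded=occurs, Shutoff valve 2 failed=occurs → not all inputs occur → does not occur.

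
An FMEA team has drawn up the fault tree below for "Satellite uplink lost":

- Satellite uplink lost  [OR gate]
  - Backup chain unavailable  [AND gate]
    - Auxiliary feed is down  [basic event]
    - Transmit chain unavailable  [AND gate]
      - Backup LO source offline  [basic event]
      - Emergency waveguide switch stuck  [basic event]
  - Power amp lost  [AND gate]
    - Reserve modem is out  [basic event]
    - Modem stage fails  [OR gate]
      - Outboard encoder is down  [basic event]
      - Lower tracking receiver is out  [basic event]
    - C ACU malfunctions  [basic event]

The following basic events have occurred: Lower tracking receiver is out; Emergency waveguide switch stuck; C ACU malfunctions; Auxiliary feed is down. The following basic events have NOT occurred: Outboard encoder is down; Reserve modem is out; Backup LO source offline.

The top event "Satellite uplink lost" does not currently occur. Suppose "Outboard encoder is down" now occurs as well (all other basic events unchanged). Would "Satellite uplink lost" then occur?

No

Counterfactual: set "Outboard encoder is down" to occurred.
Transmit chain unavailable [AND]: Backup LO source offline=not, Emergency waveguide switch stuck=occurs → not all inputs occur → does not occur.
Backup chain unavailable [AND]: Auxiliary feed is down=occurs, Transmit chain unavailable=not → not all inputs occur → does not occur.
Modem stage fails [OR]: Outboard encoder is down=occurs, Lower tracking receiver is out=occurs → at least one input occurs → occurs.
Power amp lost [AND]: Reserve modem is out=not, Modem stage fails=occurs, C ACU malfunctions=occurs → not all inputs occur → does not occur.
Satellite uplink lost [OR]: Backup chain unavailable=not, Power amp lost=not → no input occurs → does not occur.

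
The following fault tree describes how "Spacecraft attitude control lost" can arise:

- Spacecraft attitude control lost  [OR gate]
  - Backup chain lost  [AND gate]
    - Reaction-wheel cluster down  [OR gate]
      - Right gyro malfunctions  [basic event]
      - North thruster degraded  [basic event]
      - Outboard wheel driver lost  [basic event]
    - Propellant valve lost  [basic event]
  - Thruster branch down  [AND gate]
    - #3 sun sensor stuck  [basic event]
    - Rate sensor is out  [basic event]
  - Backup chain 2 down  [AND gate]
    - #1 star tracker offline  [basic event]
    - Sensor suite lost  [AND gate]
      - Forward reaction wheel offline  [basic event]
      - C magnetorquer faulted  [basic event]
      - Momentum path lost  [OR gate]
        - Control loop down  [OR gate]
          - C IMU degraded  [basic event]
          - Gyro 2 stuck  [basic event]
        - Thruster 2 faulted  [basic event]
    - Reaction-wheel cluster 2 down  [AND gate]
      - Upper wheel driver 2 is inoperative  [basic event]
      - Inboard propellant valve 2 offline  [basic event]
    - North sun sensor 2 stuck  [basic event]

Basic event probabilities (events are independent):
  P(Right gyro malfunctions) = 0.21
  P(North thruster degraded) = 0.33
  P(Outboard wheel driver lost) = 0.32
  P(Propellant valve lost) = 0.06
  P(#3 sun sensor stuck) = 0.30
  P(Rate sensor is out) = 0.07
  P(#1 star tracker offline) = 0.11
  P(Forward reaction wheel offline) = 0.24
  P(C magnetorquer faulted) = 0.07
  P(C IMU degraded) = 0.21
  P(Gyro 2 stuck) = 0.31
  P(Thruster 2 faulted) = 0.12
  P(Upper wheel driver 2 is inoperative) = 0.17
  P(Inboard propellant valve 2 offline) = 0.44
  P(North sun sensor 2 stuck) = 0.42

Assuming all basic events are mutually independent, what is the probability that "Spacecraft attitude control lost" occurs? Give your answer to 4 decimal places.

P(Reaction-wheel cluster down) [OR] = 1 − (1−0.21) × (1−0.33) × (1−0.32) = 0.640076
P(Backup chain lost) [AND] = 0.640076 × 0.06 = 0.038405
P(Thruster branch down) [AND] = 0.30 × 0.07 = 0.021000
P(Control loop down) [OR] = 1 − (1−0.21) × (1−0.31) = 0.454900
P(Momentum path lost) [OR] = 1 − (1−0.454900) × (1−0.12) = 0.520312
P(Sensor suite lost) [AND] = 0.24 × 0.07 × 0.520312 = 0.008741
P(Reaction-wheel cluster 2 down) [AND] = 0.17 × 0.44 = 0.074800
P(Backup chain 2 down) [AND] = 0.11 × 0.008741 × 0.074800 × 0.42 = 0.000030
P(Spacecraft attitude control lost) [OR] = 1 − (1−0.038405) × (1−0.021000) × (1−0.000030) = 0.058627
Rounded to 4 decimal places: P(Spacecraft attitude control lost) ≈ 0.0586.

0.0586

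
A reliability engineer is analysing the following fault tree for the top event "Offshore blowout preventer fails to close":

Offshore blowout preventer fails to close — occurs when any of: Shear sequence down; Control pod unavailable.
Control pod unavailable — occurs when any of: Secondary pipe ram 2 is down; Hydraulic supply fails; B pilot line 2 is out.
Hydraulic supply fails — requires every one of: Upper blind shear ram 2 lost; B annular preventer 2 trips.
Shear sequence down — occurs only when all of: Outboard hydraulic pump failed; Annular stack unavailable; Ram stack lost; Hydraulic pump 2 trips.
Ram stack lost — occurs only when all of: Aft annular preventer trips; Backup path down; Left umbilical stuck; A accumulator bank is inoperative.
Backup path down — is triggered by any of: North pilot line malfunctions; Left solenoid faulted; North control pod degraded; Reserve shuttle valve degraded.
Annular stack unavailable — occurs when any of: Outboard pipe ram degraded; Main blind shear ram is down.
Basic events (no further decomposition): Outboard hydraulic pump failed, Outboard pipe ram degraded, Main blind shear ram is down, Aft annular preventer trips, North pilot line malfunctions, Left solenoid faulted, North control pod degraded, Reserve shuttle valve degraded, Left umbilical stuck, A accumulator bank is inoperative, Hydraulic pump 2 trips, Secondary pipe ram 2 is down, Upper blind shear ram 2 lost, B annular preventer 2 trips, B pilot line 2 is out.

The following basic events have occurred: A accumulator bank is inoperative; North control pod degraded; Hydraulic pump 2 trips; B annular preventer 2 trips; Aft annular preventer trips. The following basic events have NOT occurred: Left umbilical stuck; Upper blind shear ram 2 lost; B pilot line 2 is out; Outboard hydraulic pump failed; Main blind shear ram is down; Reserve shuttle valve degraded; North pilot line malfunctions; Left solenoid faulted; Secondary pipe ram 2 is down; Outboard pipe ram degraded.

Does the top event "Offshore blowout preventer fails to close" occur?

No

Annular stack unavailable [OR]: Outboard pipe ram degraded=not, Main blind shear ram is down=not → no input occurs → does not occur.
Backup path down [OR]: North pilot line malfunctions=not, Left solenoid faulted=not, North control pod degraded=occurs, Reserve shuttle valve degraded=not → at least one input occurs → occurs.
Ram stack lost [AND]: Aft annular preventer trips=occurs, Backup path down=occurs, Left umbilical stuck=not, A accumulator bank is inoperative=occurs → not all inputs occur → does not occur.
Shear sequence down [AND]: Outboard hydraulic pump failed=not, Annular stack unavailable=not, Ram stack lost=not, Hydraulic pump 2 trips=occurs → not all inputs occur → does not occur.
Hydraulic supply fails [AND]: Upper blind shear ram 2 lost=not, B annular preventer 2 trips=occurs → not all inputs occur → does not occur.
Control pod unavailable [OR]: Secondary pipe ram 2 is down=not, Hydraulic supply fails=not, B pilot line 2 is out=not → no input occurs → does not occur.
Offshore blowout preventer fails to close [OR]: Shear sequence down=not, Control pod unavailable=not → no input occurs → does not occur.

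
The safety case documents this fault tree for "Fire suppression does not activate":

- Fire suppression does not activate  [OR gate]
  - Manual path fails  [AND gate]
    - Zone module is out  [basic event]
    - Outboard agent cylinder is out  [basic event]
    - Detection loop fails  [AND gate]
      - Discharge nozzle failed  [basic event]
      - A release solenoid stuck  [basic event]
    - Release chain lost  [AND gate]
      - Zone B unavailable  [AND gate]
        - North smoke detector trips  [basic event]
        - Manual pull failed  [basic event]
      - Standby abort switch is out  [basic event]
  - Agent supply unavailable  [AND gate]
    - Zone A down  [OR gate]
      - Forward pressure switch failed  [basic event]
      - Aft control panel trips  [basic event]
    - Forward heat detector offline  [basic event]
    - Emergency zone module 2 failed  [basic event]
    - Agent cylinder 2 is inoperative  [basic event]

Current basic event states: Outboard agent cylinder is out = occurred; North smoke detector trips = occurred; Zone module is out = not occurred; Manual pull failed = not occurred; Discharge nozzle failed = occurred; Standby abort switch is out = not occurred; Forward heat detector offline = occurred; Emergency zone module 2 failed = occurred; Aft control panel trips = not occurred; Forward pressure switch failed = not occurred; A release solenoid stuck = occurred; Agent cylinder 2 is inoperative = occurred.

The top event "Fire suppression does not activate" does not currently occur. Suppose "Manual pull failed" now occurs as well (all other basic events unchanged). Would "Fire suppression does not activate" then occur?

No

Counterfactual: set "Manual pull failed" to occurred.
Detection loop fails [AND]: Discharge nozzle failed=occurs, A release solenoid stuck=occurs → all inputs occur → occurs.
Zone B unavailable [AND]: North smoke detector trips=occurs, Manual pull failed=occurs → all inputs occur → occurs.
Release chain lost [AND]: Zone B unavailable=occurs, Standby abort switch is out=not → not all inputs occur → does not occur.
Manual path fails [AND]: Zone module is out=not, Outboard agent cylinder is out=occurs, Detection loop fails=occurs, Release chain lost=not → not all inputs occur → does not occur.
Zone A down [OR]: Forward pressure switch failed=not, Aft control panel trips=not → no input occurs → does not occur.
Agent supply unavailable [AND]: Zone A down=not, Forward heat detector offline=occurs, Emergency zone module 2 failed=occurs, Agent cylinder 2 is inoperative=occurs → not all inputs occur → does not occur.
Fire suppression does not activate [OR]: Manual path fails=not, Agent supply unavailable=not → no input occurs → does not occur.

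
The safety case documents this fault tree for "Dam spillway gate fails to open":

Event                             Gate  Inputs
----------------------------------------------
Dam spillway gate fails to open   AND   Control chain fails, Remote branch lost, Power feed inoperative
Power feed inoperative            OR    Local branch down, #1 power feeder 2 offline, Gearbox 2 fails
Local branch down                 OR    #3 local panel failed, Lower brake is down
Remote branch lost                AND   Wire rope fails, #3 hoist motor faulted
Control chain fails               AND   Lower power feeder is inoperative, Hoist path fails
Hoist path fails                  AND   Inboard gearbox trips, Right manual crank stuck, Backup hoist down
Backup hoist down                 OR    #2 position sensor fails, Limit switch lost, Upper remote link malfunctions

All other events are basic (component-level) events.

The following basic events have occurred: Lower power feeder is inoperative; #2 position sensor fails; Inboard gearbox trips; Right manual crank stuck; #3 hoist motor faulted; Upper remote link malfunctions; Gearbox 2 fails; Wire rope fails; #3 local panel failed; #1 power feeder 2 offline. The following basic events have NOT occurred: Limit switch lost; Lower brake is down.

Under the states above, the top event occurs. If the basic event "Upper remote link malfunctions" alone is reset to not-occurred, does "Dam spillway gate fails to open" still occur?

Yes

Counterfactual: set "Upper remote link malfunctions" to not occurred.
Backup hoist down [OR]: #2 position sensor fails=occurs, Limit switch lost=not, Upper remote link malfunctions=not → at least one input occurs → occurs.
Hoist path fails [AND]: Inboard gearbox trips=occurs, Right manual crank stuck=occurs, Backup hoist down=occurs → all inputs occur → occurs.
Control chain fails [AND]: Lower power feeder is inoperative=occurs, Hoist path fails=occurs → all inputs occur → occurs.
Remote branch lost [AND]: Wire rope fails=occurs, #3 hoist motor faulted=occurs → all inputs occur → occurs.
Local branch down [OR]: #3 local panel failed=occurs, Lower brake is down=not → at least one input occurs → occurs.
Power feed inoperative [OR]: Local branch down=occurs, #1 power feeder 2 offline=occurs, Gearbox 2 fails=occurs → at least one input occurs → occurs.
Dam spillway gate fails to open [AND]: Control chain fails=occurs, Remote branch lost=occurs, Power feed inoperative=occurs → all inputs occur → occurs.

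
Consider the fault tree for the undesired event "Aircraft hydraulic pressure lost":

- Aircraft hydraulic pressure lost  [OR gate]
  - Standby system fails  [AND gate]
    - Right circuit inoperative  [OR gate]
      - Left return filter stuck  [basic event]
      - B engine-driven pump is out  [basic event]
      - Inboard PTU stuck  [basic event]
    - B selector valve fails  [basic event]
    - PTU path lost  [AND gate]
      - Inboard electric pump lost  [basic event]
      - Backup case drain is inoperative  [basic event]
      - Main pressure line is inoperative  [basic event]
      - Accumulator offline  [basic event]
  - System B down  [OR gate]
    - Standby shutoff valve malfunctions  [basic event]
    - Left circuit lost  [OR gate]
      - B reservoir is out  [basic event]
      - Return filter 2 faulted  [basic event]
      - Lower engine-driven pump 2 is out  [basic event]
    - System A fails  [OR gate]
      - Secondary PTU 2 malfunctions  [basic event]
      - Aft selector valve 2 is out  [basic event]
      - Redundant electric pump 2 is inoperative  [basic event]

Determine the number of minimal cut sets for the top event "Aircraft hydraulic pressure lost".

10

Right circuit inoperative [OR]: union of children's cut sets → 3 cut set(s).
PTU path lost [AND]: one cut set from each child combined → 1 × 1 × 1 × 1 = 1 cut set(s).
Standby system fails [AND]: one cut set from each child combined → 3 × 1 × 1 = 3 cut set(s).
Left circuit lost [OR]: union of children's cut sets → 3 cut set(s).
System A fails [OR]: union of children's cut sets → 3 cut set(s).
System B down [OR]: union of children's cut sets → 7 cut set(s).
Aircraft hydraulic pressure lost [OR]: union of children's cut sets → 10 cut set(s).
Minimal cut sets: {Accumulator offline, B selector valve fails, Backup case drain is inoperative, Inboard electric pump lost, Left return filter stuck, Main pressure line is inoperative}; {Accumulator offline, B engine-driven pump is out, B selector valve fails, Backup case drain is inoperative, Inboard electric pump lost, Main pressure line is inoperative}; {Accumulator offline, B selector valve fails, Backup case drain is inoperative, Inboard PTU stuck, Inboard electric pump lost, Main pressure line is inoperative}; {Standby shutoff valve malfunctions}; {B reservoir is out}; {Return filter 2 faulted}; {Lower engine-driven pump 2 is out}; {Secondary PTU 2 malfunctions}; {Aft selector valve 2 is out}; {Redundant electric pump 2 is inoperative}.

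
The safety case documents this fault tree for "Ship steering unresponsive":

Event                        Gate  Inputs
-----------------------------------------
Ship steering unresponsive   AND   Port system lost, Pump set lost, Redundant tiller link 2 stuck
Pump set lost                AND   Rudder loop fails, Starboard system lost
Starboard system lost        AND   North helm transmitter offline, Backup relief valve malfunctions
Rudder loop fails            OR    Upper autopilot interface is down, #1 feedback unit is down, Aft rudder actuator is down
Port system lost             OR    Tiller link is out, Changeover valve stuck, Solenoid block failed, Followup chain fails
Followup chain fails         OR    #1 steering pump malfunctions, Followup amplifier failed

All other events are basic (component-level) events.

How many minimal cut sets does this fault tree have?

Followup chain fails [OR]: union of children's cut sets → 2 cut set(s).
Port system lost [OR]: union of children's cut sets → 5 cut set(s).
Rudder loop fails [OR]: union of children's cut sets → 3 cut set(s).
Starboard system lost [AND]: one cut set from each child combined → 1 × 1 = 1 cut set(s).
Pump set lost [AND]: one cut set from each child combined → 3 × 1 = 3 cut set(s).
Ship steering unresponsive [AND]: one cut set from each child combined → 5 × 3 × 1 = 15 cut set(s).

15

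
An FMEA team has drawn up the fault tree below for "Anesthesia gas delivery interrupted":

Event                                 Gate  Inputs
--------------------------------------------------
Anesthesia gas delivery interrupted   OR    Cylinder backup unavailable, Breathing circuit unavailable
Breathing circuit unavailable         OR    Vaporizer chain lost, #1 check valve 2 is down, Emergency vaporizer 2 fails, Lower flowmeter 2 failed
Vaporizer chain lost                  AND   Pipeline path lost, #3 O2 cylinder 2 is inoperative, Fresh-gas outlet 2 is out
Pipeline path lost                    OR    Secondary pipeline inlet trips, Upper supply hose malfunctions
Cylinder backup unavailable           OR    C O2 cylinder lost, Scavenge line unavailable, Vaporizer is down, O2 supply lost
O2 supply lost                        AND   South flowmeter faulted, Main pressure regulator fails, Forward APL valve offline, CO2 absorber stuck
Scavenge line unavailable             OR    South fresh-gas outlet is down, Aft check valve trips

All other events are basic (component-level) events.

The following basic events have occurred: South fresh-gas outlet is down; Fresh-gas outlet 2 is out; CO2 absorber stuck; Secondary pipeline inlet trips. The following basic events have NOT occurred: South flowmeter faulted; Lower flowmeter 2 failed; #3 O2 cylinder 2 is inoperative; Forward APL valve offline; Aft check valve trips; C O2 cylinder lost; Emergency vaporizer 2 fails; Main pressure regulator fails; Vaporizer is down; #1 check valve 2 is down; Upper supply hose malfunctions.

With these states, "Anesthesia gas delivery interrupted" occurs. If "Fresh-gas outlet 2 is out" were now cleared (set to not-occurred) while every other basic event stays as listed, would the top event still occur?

Yes

Counterfactual: set "Fresh-gas outlet 2 is out" to not occurred.
Scavenge line unavailable [OR]: South fresh-gas outlet is down=occurs, Aft check valve trips=not → at least one input occurs → occurs.
O2 supply lost [AND]: South flowmeter faulted=not, Main pressure regulator fails=not, Forward APL valve offline=not, CO2 absorber stuck=occurs → not all inputs occur → does not occur.
Cylinder backup unavailable [OR]: C O2 cylinder lost=not, Scavenge line unavailable=occurs, Vaporizer is down=not, O2 supply lost=not → at least one input occurs → occurs.
Pipeline path lost [OR]: Secondary pipeline inlet trips=occurs, Upper supply hose malfunctions=not → at least one input occurs → occurs.
Vaporizer chain lost [AND]: Pipeline path lost=occurs, #3 O2 cylinder 2 is inoperative=not, Fresh-gas outlet 2 is out=not → not all inputs occur → does not occur.
Breathing circuit unavailable [OR]: Vaporizer chain lost=not, #1 check valve 2 is down=not, Emergency vaporizer 2 fails=not, Lower flowmeter 2 failed=not → no input occurs → does not occur.
Anesthesia gas delivery interrupted [OR]: Cylinder backup unavailable=occurs, Breathing circuit unavailable=not → at least one input occurs → occurs.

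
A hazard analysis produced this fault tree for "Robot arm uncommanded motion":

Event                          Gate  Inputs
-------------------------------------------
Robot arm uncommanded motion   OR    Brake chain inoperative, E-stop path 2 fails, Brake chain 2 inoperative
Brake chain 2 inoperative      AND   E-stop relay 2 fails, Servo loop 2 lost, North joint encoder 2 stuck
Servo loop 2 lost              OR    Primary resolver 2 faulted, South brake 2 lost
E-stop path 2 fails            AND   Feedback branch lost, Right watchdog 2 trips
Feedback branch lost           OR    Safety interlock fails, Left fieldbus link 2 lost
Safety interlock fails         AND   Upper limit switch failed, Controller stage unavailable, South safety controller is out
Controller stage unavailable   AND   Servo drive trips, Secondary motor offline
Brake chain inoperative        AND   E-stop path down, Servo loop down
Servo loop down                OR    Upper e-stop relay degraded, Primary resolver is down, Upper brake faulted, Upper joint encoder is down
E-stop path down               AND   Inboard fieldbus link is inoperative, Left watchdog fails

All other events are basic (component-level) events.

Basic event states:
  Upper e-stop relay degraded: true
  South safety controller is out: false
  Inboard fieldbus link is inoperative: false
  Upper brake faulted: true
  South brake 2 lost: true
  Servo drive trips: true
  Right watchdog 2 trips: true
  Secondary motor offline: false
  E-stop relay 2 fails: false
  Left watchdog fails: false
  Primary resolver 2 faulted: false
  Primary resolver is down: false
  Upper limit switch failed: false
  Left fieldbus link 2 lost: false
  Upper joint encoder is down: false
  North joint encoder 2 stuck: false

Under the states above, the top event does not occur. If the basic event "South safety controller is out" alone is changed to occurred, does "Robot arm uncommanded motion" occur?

Counterfactual: set "South safety controller is out" to occurred.
E-stop path down [AND]: Inboard fieldbus link is inoperative=not, Left watchdog fails=not → not all inputs occur → does not occur.
Servo loop down [OR]: Upper e-stop relay degraded=occurs, Primary resolver is down=not, Upper brake faulted=occurs, Upper joint encoder is down=not → at least one input occurs → occurs.
Brake chain inoperative [AND]: E-stop path down=not, Servo loop down=occurs → not all inputs occur → does not occur.
Controller stage unavailable [AND]: Servo drive trips=occurs, Secondary motor offline=not → not all inputs occur → does not occur.
Safety interlock fails [AND]: Upper limit switch failed=not, Controller stage unavailable=not, South safety controller is out=occurs → not all inputs occur → does not occur.
Feedback branch lost [OR]: Safety interlock fails=not, Left fieldbus link 2 lost=not → no input occurs → does not occur.
E-stop path 2 fails [AND]: Feedback branch lost=not, Right watchdog 2 trips=occurs → not all inputs occur → does not occur.
Servo loop 2 lost [OR]: Primary resolver 2 faulted=not, South brake 2 lost=occurs → at least one input occurs → occurs.
Brake chain 2 inoperative [AND]: E-stop relay 2 fails=not, Servo loop 2 lost=occurs, North joint encoder 2 stuck=not → not all inputs occur → does not occur.
Robot arm uncommanded motion [OR]: Brake chain inoperative=not, E-stop path 2 fails=not, Brake chain 2 inoperative=not → no input occurs → does not occur.

No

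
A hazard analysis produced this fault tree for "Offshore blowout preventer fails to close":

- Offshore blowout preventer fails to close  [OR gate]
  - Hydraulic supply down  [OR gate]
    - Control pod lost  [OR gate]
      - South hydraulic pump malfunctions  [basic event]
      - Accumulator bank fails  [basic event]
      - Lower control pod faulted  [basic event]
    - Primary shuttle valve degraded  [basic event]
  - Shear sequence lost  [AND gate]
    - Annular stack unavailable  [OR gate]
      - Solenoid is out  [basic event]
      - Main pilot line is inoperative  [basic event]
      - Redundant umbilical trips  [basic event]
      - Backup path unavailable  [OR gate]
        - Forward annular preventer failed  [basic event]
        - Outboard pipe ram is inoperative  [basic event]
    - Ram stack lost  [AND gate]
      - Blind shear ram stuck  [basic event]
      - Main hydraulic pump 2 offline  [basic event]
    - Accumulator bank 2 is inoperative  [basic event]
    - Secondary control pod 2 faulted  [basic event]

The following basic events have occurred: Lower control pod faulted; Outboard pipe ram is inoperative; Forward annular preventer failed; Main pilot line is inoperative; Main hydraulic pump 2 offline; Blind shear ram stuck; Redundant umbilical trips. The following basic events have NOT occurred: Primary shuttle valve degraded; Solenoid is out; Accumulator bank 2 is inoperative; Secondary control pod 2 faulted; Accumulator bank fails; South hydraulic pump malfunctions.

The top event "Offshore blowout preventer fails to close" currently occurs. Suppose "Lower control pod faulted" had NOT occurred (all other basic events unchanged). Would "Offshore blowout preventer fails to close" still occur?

Counterfactual: set "Lower control pod faulted" to not occurred.
Control pod lost [OR]: South hydraulic pump malfunctions=not, Accumulator bank fails=not, Lower control pod faulted=not → no input occurs → does not occur.
Hydraulic supply down [OR]: Control pod lost=not, Primary shuttle valve degraded=not → no input occurs → does not occur.
Backup path unavailable [OR]: Forward annular preventer failed=occurs, Outboard pipe ram is inoperative=occurs → at least one input occurs → occurs.
Annular stack unavailable [OR]: Solenoid is out=not, Main pilot line is inoperative=occurs, Redundant umbilical trips=occurs, Backup path unavailable=occurs → at least one input occurs → occurs.
Ram stack lost [AND]: Blind shear ram stuck=occurs, Main hydraulic pump 2 offline=occurs → all inputs occur → occurs.
Shear sequence lost [AND]: Annular stack unavailable=occurs, Ram stack lost=occurs, Accumulator bank 2 is inoperative=not, Secondary control pod 2 faulted=not → not all inputs occur → does not occur.
Offshore blowout preventer fails to close [OR]: Hydraulic supply down=not, Shear sequence lost=not → no input occurs → does not occur.

No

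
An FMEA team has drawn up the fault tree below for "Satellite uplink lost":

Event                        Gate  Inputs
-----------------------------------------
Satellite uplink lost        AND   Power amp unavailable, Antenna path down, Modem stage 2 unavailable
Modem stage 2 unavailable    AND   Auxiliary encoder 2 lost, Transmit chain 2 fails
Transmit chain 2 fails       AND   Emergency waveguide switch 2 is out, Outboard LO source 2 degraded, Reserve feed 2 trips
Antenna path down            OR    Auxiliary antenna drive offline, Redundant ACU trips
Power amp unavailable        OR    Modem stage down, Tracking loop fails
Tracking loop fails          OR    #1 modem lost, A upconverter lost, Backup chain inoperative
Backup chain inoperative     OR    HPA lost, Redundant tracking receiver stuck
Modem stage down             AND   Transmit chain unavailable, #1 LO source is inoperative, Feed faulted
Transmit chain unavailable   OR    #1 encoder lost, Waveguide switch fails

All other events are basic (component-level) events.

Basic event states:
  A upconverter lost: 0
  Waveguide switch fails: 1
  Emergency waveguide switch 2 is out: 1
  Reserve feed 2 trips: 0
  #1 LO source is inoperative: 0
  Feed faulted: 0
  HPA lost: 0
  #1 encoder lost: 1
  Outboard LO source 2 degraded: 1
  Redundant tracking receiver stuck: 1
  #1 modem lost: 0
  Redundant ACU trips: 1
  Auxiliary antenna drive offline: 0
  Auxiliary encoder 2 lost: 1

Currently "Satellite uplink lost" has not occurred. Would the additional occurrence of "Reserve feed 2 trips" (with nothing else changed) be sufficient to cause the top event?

Yes

Counterfactual: set "Reserve feed 2 trips" to occurred.
Transmit chain unavailable [OR]: #1 encoder lost=occurs, Waveguide switch fails=occurs → at least one input occurs → occurs.
Modem stage down [AND]: Transmit chain unavailable=occurs, #1 LO source is inoperative=not, Feed faulted=not → not all inputs occur → does not occur.
Backup chain inoperative [OR]: HPA lost=not, Redundant tracking receiver stuck=occurs → at least one input occurs → occurs.
Tracking loop fails [OR]: #1 modem lost=not, A upconverter lost=not, Backup chain inoperative=occurs → at least one input occurs → occurs.
Power amp unavailable [OR]: Modem stage down=not, Tracking loop fails=occurs → at least one input occurs → occurs.
Antenna path down [OR]: Auxiliary antenna drive offline=not, Redundant ACU trips=occurs → at least one input occurs → occurs.
Transmit chain 2 fails [AND]: Emergency waveguide switch 2 is out=occurs, Outboard LO source 2 degraded=occurs, Reserve feed 2 trips=occurs → all inputs occur → occurs.
Modem stage 2 unavailable [AND]: Auxiliary encoder 2 lost=occurs, Transmit chain 2 fails=occurs → all inputs occur → occurs.
Satellite uplink lost [AND]: Power amp unavailable=occurs, Antenna path down=occurs, Modem stage 2 unavailable=occurs → all inputs occur → occurs.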